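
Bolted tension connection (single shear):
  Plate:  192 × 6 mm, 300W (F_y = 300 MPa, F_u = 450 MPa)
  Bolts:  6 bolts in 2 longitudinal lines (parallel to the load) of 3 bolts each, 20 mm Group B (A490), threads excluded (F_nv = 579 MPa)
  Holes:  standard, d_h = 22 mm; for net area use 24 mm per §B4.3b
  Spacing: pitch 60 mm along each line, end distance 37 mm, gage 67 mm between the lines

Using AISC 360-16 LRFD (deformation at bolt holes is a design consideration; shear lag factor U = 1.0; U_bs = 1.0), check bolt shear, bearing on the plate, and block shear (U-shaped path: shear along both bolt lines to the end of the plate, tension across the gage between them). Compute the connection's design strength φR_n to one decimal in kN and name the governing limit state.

322.8 kN (block shear governs)

Bolt shear: A_b = π(20)²/4 = 314.16 mm². φR_n = 0.75 × 579 × 314.16 × 6 × 1 = 818.5 kN.
Bearing (6 mm plate, F_u = 450 MPa): end bolts L_c = 37 − 22/2 = 26, R_n = min(1.2×26×6×450, 2.4×20×6×450) = 84.24 kN/bolt; interior L_c = 60 − 22 = 38, R_n = 123.12 kN/bolt. φR_n = 0.75 × (2×84.24 + 4×123.12) = 495.7 kN.
Block shear: shear path 2×[37+2×60] = 2×157 mm, A_gv = 1884, A_nv = 2×(157 − 2.5×24)×6 = 1164 mm²; tension across gage: (67 − 1×24)×6 = 258 mm². R_n = min(0.6×450×1164, 0.6×300×1884) + 1.0×450×258 = min(314.28, 339.12) + 116.1 = 430.38 kN. φR_n = 0.75 × 430.38 = 322.8 kN.
Governing: min(818.5, 495.7, 322.8) = 322.8 kN → block shear.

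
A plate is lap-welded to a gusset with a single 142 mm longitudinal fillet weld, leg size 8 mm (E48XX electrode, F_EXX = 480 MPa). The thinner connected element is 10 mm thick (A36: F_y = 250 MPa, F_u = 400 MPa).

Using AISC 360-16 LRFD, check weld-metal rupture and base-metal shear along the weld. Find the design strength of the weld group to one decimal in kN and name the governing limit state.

Weld metal: throat = 0.707×8 = 5.656 mm, L = 142 mm. φR_n = 0.75 × 0.6 × 480 × 5.656 × 142 = 173.5 kN.
Base metal shear (10 mm plate): yield φR_n = 1.0×0.6×250×10×142 = 213.0 kN; rupture φR_n = 0.75×0.6×400×10×142 = 255.6 kN; take 213.0 kN (yield).
Governing: min(173.5, 213.0) = 173.5 kN → weld metal.

173.5 kN (weld metal governs)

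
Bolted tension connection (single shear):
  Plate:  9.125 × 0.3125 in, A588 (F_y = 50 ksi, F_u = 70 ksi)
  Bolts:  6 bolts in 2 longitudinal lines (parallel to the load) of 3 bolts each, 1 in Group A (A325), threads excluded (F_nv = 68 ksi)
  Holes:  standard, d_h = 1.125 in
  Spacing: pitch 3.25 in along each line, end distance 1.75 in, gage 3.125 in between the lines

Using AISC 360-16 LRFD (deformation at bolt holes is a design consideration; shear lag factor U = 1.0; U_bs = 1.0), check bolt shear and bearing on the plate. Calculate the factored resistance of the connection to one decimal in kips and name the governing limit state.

Bolt shear: A_b = π(1)²/4 = 0.7854 in². φR_n = 0.75 × 68 × 0.7854 × 6 × 1 = 240.3 kips.
Bearing (0.3125 in plate, F_u = 70 ksi): end bolts L_c = 1.75 − 1.125/2 = 1.1875, R_n = min(1.2×1.1875×0.3125×70, 2.4×1×0.3125×70) = 31.172 kips/bolt; interior L_c = 3.25 − 1.125 = 2.125, R_n = 52.5 kips/bolt. φR_n = 0.75 × (2×31.172 + 4×52.5) = 204.3 kips.
Governing: min(240.3, 204.3) = 204.3 kips → bearing.

204.3 kips (bearing governs)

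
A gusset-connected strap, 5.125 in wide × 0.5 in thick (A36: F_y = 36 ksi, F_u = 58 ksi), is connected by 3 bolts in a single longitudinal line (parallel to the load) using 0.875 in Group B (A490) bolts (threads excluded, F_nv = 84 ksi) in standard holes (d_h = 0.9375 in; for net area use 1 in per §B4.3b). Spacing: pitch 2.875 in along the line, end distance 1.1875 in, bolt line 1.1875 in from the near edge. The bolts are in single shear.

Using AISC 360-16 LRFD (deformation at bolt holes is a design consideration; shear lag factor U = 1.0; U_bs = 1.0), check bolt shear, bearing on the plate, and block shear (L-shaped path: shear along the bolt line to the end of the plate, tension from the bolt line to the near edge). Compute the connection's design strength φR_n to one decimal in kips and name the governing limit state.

71.1 kips (block shear governs)

Bolt shear: A_b = π(0.875)²/4 = 0.60132 in². φR_n = 0.75 × 84 × 0.60132 × 3 × 1 = 113.6 kips.
Bearing (0.5 in plate, F_u = 58 ksi): end bolts L_c = 1.1875 − 0.9375/2 = 0.71875, R_n = min(1.2×0.71875×0.5×58, 2.4×0.875×0.5×58) = 25.013 kips/bolt; interior L_c = 2.875 − 0.9375 = 1.9375, R_n = 60.9 kips/bolt. φR_n = 0.75 × (1×25.013 + 2×60.9) = 110.1 kips.
Block shear: shear path 1×[1.1875+2×2.875] = 1×6.9375 in, A_gv = 3.4688, A_nv = 1×(6.9375 − 2.5×1)×0.5 = 2.2188 in²; tension to near edge: (1.1875 − 0.5×1)×0.5 = 0.34375 in². R_n = min(0.6×58×2.2188, 0.6×36×3.4688) + 1.0×58×0.34375 = min(77.214, 74.926) + 19.938 = 94.864 kips. φR_n = 0.75 × 94.864 = 71.1 kips.
Governing: min(113.6, 110.1, 71.1) = 71.1 kips → block shear.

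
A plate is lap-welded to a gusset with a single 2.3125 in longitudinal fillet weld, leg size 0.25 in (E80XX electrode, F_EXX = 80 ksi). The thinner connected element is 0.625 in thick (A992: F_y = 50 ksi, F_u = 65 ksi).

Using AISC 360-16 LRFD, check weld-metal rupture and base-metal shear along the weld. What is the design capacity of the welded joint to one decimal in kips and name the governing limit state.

14.7 kips (weld metal governs)

Weld metal: throat = 0.707×0.25 = 0.17675 in, L = 2.3125 in. φR_n = 0.75 × 0.6 × 80 × 0.17675 × 2.3125 = 14.7 kips.
Base metal shear (0.625 in plate): yield φR_n = 1.0×0.6×50×0.625×2.3125 = 43.4 kips; rupture φR_n = 0.75×0.6×65×0.625×2.3125 = 42.3 kips; take 42.3 kips (rupture).
Governing: min(14.7, 42.3) = 14.7 kips → weld metal.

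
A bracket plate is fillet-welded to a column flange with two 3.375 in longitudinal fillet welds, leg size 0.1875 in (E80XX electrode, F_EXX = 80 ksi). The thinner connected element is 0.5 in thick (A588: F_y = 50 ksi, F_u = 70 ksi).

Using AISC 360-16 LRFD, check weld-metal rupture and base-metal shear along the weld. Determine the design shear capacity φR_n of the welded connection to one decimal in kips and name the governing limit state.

32.2 kips (weld metal governs)

Weld metal: throat = 0.707×0.1875 = 0.13256 in, L = 2×3.375 = 6.75 in. φR_n = 0.75 × 0.6 × 80 × 0.13256 × 6.75 = 32.2 kips.
Base metal shear (0.5 in plate): yield φR_n = 1.0×0.6×50×0.5×6.75 = 101.3 kips; rupture φR_n = 0.75×0.6×70×0.5×6.75 = 106.3 kips; take 101.3 kips (yield).
Governing: min(32.2, 101.3) = 32.2 kips → weld metal.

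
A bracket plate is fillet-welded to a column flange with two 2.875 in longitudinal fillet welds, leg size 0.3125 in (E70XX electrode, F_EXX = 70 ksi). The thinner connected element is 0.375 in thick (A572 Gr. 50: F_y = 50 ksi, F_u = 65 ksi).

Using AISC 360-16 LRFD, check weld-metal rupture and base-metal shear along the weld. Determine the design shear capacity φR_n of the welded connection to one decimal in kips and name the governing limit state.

Weld metal: throat = 0.707×0.3125 = 0.22094 in, L = 2×2.875 = 5.75 in. φR_n = 0.75 × 0.6 × 70 × 0.22094 × 5.75 = 40.0 kips.
Base metal shear (0.375 in plate): yield φR_n = 1.0×0.6×50×0.375×5.75 = 64.7 kips; rupture φR_n = 0.75×0.6×65×0.375×5.75 = 63.1 kips; take 63.1 kips (rupture).
Governing: min(40.0, 63.1) = 40.0 kips → weld metal.

40.0 kips (weld metal governs)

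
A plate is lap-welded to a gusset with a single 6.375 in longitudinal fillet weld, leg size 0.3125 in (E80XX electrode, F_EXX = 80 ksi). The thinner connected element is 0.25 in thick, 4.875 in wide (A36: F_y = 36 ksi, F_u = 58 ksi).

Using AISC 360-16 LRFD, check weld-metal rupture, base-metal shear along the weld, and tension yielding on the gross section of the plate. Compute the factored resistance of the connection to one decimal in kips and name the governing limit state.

Weld metal: throat = 0.707×0.3125 = 0.22094 in, L = 6.375 in. φR_n = 0.75 × 0.6 × 80 × 0.22094 × 6.375 = 50.7 kips.
Base metal shear (0.25 in plate): yield φR_n = 1.0×0.6×36×0.25×6.375 = 34.4 kips; rupture φR_n = 0.75×0.6×58×0.25×6.375 = 41.6 kips; take 34.4 kips (yield).
Tension yield (gross): A_g = 4.875×0.25 = 1.2188 in². φR_n = 0.90 × 36 × 1.2188 = 39.5 kips.
Governing: min(50.7, 34.4, 39.5) = 34.4 kips → base-metal shear.

34.4 kips (base-metal shear governs)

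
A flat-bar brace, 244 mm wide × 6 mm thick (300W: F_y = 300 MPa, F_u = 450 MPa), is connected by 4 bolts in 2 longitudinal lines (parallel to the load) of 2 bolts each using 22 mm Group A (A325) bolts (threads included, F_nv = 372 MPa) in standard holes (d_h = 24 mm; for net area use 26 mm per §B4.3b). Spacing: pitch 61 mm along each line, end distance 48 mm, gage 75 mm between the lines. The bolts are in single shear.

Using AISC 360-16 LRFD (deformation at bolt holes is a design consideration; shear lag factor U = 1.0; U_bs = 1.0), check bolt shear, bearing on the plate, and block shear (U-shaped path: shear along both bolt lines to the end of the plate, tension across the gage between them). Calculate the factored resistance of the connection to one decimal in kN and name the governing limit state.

269.3 kN (block shear governs)

Bolt shear: A_b = π(22)²/4 = 380.13 mm². φR_n = 0.75 × 372 × 380.13 × 4 × 1 = 424.2 kN.
Bearing (6 mm plate, F_u = 450 MPa): end bolts L_c = 48 − 24/2 = 36, R_n = min(1.2×36×6×450, 2.4×22×6×450) = 116.64 kN/bolt; interior L_c = 61 − 24 = 37, R_n = 119.88 kN/bolt. φR_n = 0.75 × (2×116.64 + 2×119.88) = 354.8 kN.
Block shear: shear path 2×[48+1×61] = 2×109 mm, A_gv = 1308, A_nv = 2×(109 − 1.5×26)×6 = 840 mm²; tension across gage: (75 − 1×26)×6 = 294 mm². R_n = min(0.6×450×840, 0.6×300×1308) + 1.0×450×294 = min(226.8, 235.44) + 132.3 = 359.1 kN. φR_n = 0.75 × 359.1 = 269.3 kN.
Governing: min(424.2, 354.8, 269.3) = 269.3 kN → block shear.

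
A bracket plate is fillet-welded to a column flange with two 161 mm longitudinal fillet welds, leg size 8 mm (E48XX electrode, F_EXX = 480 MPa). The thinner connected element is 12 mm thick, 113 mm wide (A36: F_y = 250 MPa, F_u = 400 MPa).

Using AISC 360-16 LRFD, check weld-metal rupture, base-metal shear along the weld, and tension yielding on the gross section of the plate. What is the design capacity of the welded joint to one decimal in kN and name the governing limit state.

305.1 kN (gross-section yield governs)

Weld metal: throat = 0.707×8 = 5.656 mm, L = 2×161 = 322 mm. φR_n = 0.75 × 0.6 × 480 × 5.656 × 322 = 393.4 kN.
Base metal shear (12 mm plate): yield φR_n = 1.0×0.6×250×12×322 = 579.6 kN; rupture φR_n = 0.75×0.6×400×12×322 = 695.5 kN; take 579.6 kN (yield).
Tension yield (gross): A_g = 113×12 = 1356 mm². φR_n = 0.90 × 250 × 1356 = 305.1 kN.
Governing: min(393.4, 579.6, 305.1) = 305.1 kN → gross-section yield.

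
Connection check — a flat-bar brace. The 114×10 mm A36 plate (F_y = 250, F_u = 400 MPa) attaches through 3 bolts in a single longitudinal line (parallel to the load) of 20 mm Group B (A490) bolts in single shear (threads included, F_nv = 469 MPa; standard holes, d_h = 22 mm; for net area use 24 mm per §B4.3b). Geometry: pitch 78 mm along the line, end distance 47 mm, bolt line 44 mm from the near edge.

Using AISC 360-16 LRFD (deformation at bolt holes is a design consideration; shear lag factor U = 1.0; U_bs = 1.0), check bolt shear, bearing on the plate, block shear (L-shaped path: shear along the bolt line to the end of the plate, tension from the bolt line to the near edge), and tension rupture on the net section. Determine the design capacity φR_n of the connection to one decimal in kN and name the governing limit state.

Bolt shear: A_b = π(20)²/4 = 314.16 mm². φR_n = 0.75 × 469 × 314.16 × 3 × 1 = 331.5 kN.
Bearing (10 mm plate, F_u = 400 MPa): end bolts L_c = 47 − 22/2 = 36, R_n = min(1.2×36×10×400, 2.4×20×10×400) = 172.8 kN/bolt; interior L_c = 78 − 22 = 56, R_n = 192 kN/bolt. φR_n = 0.75 × (1×172.8 + 2×192) = 417.6 kN.
Block shear: shear path 1×[47+2×78] = 1×203 mm, A_gv = 2030, A_nv = 1×(203 − 2.5×24)×10 = 1430 mm²; tension to near edge: (44 − 0.5×24)×10 = 320 mm². R_n = min(0.6×400×1430, 0.6×250×2030) + 1.0×400×320 = min(343.2, 304.5) + 128 = 432.5 kN. φR_n = 0.75 × 432.5 = 324.4 kN.
Tension rupture (net): A_n = (114 − 1×24)×10 = 900 mm² (U = 1.0, A_e = A_n). φR_n = 0.75 × 400 × 900 = 270.0 kN.
Governing: min(331.5, 417.6, 324.4, 270.0) = 270.0 kN → net-section rupture.

270.0 kN (net-section rupture governs)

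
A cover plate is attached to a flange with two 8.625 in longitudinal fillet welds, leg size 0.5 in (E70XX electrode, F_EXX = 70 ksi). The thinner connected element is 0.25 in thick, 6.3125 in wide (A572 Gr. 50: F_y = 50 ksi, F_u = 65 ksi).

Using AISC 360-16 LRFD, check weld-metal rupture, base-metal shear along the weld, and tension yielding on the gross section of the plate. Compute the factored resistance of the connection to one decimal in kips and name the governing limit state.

71.0 kips (gross-section yield governs)

Weld metal: throat = 0.707×0.5 = 0.3535 in, L = 2×8.625 = 17.25 in. φR_n = 0.75 × 0.6 × 70 × 0.3535 × 17.25 = 192.1 kips.
Base metal shear (0.25 in plate): yield φR_n = 1.0×0.6×50×0.25×17.25 = 129.4 kips; rupture φR_n = 0.75×0.6×65×0.25×17.25 = 126.1 kips; take 126.1 kips (rupture).
Tension yield (gross): A_g = 6.3125×0.25 = 1.5781 in². φR_n = 0.90 × 50 × 1.5781 = 71.0 kips.
Governing: min(192.1, 126.1, 71.0) = 71.0 kips → gross-section yield.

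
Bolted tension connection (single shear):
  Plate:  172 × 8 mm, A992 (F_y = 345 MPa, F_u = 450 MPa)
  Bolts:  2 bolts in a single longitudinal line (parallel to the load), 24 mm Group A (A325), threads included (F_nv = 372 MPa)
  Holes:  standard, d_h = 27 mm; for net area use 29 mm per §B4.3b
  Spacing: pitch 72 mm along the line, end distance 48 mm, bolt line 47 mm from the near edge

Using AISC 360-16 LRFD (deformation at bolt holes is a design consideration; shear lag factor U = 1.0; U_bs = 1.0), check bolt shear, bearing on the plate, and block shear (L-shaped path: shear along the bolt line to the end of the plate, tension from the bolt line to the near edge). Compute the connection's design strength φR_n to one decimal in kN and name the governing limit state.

Bolt shear: A_b = π(24)²/4 = 452.39 mm². φR_n = 0.75 × 372 × 452.39 × 2 × 1 = 252.4 kN.
Bearing (8 mm plate, F_u = 450 MPa): end bolts L_c = 48 − 27/2 = 34.5, R_n = min(1.2×34.5×8×450, 2.4×24×8×450) = 149.04 kN/bolt; interior L_c = 72 − 27 = 45, R_n = 194.4 kN/bolt. φR_n = 0.75 × (1×149.04 + 1×194.4) = 257.6 kN.
Block shear: shear path 1×[48+1×72] = 1×120 mm, A_gv = 960, A_nv = 1×(120 − 1.5×29)×8 = 612 mm²; tension to near edge: (47 − 0.5×29)×8 = 260 mm². R_n = min(0.6×450×612, 0.6×345×960) + 1.0×450×260 = min(165.24, 198.72) + 117 = 282.24 kN. φR_n = 0.75 × 282.24 = 211.7 kN.
Governing: min(252.4, 257.6, 211.7) = 211.7 kN → block shear.

211.7 kN (block shear governs)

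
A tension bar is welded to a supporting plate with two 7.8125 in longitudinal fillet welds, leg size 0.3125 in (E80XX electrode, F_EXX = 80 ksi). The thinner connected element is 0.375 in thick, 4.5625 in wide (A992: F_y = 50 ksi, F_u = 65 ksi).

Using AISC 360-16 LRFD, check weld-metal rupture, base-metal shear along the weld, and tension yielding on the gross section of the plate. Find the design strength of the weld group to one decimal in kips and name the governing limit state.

77.0 kips (gross-section yield governs)

Weld metal: throat = 0.707×0.3125 = 0.22094 in, L = 2×7.8125 = 15.625 in. φR_n = 0.75 × 0.6 × 80 × 0.22094 × 15.625 = 124.3 kips.
Base metal shear (0.375 in plate): yield φR_n = 1.0×0.6×50×0.375×15.625 = 175.8 kips; rupture φR_n = 0.75×0.6×65×0.375×15.625 = 171.4 kips; take 171.4 kips (rupture).
Tension yield (gross): A_g = 4.5625×0.375 = 1.7109 in². φR_n = 0.90 × 50 × 1.7109 = 77.0 kips.
Governing: min(124.3, 171.4, 77.0) = 77.0 kips → gross-section yield.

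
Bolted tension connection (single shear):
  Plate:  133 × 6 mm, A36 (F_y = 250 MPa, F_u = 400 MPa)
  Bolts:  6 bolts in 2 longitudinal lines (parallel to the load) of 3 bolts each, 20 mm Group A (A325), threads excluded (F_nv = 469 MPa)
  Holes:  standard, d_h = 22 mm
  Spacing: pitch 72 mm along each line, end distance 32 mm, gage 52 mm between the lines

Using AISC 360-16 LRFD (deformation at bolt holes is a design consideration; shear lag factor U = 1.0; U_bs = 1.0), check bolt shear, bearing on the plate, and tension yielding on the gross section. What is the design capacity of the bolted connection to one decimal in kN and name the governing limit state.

179.6 kN (gross-section yield governs)

Bolt shear: A_b = π(20)²/4 = 314.16 mm². φR_n = 0.75 × 469 × 314.16 × 6 × 1 = 663.0 kN.
Bearing (6 mm plate, F_u = 400 MPa): end bolts L_c = 32 − 22/2 = 21, R_n = min(1.2×21×6×400, 2.4×20×6×400) = 60.48 kN/bolt; interior L_c = 72 − 22 = 50, R_n = 115.2 kN/bolt. φR_n = 0.75 × (2×60.48 + 4×115.2) = 436.3 kN.
Tension yield (gross): A_g = 133×6 = 798 mm². φR_n = 0.90 × 250 × 798 = 179.6 kN.
Governing: min(663.0, 436.3, 179.6) = 179.6 kN → gross-section yield.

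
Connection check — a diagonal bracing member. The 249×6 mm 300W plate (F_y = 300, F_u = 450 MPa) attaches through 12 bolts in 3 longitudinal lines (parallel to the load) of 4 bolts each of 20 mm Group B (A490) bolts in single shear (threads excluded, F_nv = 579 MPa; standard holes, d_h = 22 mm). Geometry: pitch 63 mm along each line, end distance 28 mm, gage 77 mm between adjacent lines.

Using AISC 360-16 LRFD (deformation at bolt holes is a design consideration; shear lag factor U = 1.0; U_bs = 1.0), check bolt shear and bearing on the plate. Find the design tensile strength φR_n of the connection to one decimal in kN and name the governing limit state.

Bolt shear: A_b = π(20)²/4 = 314.16 mm². φR_n = 0.75 × 579 × 314.16 × 12 × 1 = 1637.1 kN.
Bearing (6 mm plate, F_u = 450 MPa): end bolts L_c = 28 − 22/2 = 17, R_n = min(1.2×17×6×450, 2.4×20×6×450) = 55.08 kN/bolt; interior L_c = 63 − 22 = 41, R_n = 129.6 kN/bolt. φR_n = 0.75 × (3×55.08 + 9×129.6) = 998.7 kN.
Governing: min(1637.1, 998.7) = 998.7 kN → bearing.

998.7 kN (bearing governs)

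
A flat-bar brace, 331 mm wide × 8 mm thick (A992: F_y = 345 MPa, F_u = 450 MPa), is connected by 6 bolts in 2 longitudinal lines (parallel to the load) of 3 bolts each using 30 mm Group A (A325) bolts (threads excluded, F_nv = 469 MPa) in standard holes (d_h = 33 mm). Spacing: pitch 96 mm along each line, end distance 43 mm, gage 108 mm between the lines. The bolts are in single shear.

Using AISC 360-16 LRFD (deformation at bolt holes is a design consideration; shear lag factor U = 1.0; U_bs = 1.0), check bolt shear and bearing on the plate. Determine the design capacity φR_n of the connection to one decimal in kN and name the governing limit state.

Bolt shear: A_b = π(30)²/4 = 706.86 mm². φR_n = 0.75 × 469 × 706.86 × 6 × 1 = 1491.8 kN.
Bearing (8 mm plate, F_u = 450 MPa): end bolts L_c = 43 − 33/2 = 26.5, R_n = min(1.2×26.5×8×450, 2.4×30×8×450) = 114.48 kN/bolt; interior L_c = 96 − 33 = 63, R_n = 259.2 kN/bolt. φR_n = 0.75 × (2×114.48 + 4×259.2) = 949.3 kN.
Governing: min(1491.8, 949.3) = 949.3 kN → bearing.

949.3 kN (bearing governs)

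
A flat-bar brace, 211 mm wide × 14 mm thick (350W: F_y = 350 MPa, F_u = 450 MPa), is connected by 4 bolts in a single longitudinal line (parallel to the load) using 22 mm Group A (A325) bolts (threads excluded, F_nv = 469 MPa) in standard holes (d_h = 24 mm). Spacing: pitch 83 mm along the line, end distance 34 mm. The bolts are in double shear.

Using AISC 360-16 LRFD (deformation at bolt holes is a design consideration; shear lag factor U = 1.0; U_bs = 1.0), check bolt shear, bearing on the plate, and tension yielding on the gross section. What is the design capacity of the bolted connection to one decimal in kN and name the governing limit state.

873.2 kN (bearing governs)

Bolt shear: A_b = π(22)²/4 = 380.13 mm². φR_n = 0.75 × 469 × 380.13 × 4 × 2 = 1069.7 kN.
Bearing (14 mm plate, F_u = 450 MPa): end bolts L_c = 34 − 24/2 = 22, R_n = min(1.2×22×14×450, 2.4×22×14×450) = 166.32 kN/bolt; interior L_c = 83 − 24 = 59, R_n = 332.64 kN/bolt. φR_n = 0.75 × (1×166.32 + 3×332.64) = 873.2 kN.
Tension yield (gross): A_g = 211×14 = 2954 mm². φR_n = 0.90 × 350 × 2954 = 930.5 kN.
Governing: min(1069.7, 873.2, 930.5) = 873.2 kN → bearing.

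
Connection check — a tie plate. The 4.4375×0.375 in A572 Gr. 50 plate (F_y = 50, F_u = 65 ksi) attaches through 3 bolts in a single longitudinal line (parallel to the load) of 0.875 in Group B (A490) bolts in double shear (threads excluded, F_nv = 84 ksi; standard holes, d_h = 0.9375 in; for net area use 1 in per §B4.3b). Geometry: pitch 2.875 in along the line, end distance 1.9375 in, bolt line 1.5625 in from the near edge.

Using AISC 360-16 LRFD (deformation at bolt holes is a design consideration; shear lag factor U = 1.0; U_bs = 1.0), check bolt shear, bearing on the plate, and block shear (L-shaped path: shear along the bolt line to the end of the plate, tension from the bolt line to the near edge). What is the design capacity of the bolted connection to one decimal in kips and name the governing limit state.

Bolt shear: A_b = π(0.875)²/4 = 0.60132 in². φR_n = 0.75 × 84 × 0.60132 × 3 × 2 = 227.3 kips.
Bearing (0.375 in plate, F_u = 65 ksi): end bolts L_c = 1.9375 − 0.9375/2 = 1.46875, R_n = min(1.2×1.46875×0.375×65, 2.4×0.875×0.375×65) = 42.961 kips/bolt; interior L_c = 2.875 − 0.9375 = 1.9375, R_n = 51.188 kips/bolt. φR_n = 0.75 × (1×42.961 + 2×51.188) = 109.0 kips.
Block shear: shear path 1×[1.9375+2×2.875] = 1×7.6875 in, A_gv = 2.8828, A_nv = 1×(7.6875 − 2.5×1)×0.375 = 1.9453 in²; tension to near edge: (1.5625 − 0.5×1)×0.375 = 0.39844 in². R_n = min(0.6×65×1.9453, 0.6×50×2.8828) + 1.0×65×0.39844 = min(75.867, 86.484) + 25.899 = 101.77 kips. φR_n = 0.75 × 101.77 = 76.3 kips.
Governing: min(227.3, 109.0, 76.3) = 76.3 kips → block shear.

76.3 kips (block shear governs)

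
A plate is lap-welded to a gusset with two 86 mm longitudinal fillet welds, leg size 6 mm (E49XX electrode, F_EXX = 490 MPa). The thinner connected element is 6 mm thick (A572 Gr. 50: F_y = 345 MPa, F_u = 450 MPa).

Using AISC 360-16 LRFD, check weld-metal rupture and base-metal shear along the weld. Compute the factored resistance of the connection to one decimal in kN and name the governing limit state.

160.9 kN (weld metal governs)

Weld metal: throat = 0.707×6 = 4.242 mm, L = 2×86 = 172 mm. φR_n = 0.75 × 0.6 × 490 × 4.242 × 172 = 160.9 kN.
Base metal shear (6 mm plate): yield φR_n = 1.0×0.6×345×6×172 = 213.6 kN; rupture φR_n = 0.75×0.6×450×6×172 = 209.0 kN; take 209.0 kN (rupture).
Governing: min(160.9, 209.0) = 160.9 kN → weld metal.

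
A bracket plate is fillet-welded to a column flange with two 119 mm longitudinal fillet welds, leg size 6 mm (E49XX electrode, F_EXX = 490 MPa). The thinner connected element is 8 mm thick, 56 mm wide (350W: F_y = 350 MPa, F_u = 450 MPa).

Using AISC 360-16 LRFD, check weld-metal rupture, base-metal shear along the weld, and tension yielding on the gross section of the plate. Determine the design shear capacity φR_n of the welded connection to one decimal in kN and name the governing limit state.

141.1 kN (gross-section yield governs)

Weld metal: throat = 0.707×6 = 4.242 mm, L = 2×119 = 238 mm. φR_n = 0.75 × 0.6 × 490 × 4.242 × 238 = 222.6 kN.
Base metal shear (8 mm plate): yield φR_n = 1.0×0.6×350×8×238 = 399.8 kN; rupture φR_n = 0.75×0.6×450×8×238 = 385.6 kN; take 385.6 kN (rupture).
Tension yield (gross): A_g = 56×8 = 448 mm². φR_n = 0.90 × 350 × 448 = 141.1 kN.
Governing: min(222.6, 385.6, 141.1) = 141.1 kN → gross-section yield.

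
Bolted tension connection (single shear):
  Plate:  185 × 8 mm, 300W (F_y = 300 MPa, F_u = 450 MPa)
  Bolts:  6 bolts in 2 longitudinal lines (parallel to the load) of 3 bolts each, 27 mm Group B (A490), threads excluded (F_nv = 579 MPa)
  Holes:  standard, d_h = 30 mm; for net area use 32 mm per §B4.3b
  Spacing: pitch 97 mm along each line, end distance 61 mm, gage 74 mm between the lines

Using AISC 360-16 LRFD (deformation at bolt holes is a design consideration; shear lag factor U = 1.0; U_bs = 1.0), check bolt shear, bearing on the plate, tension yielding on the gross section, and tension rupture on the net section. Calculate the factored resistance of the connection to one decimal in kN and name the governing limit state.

Bolt shear: A_b = π(27)²/4 = 572.56 mm². φR_n = 0.75 × 579 × 572.56 × 6 × 1 = 1491.8 kN.
Bearing (8 mm plate, F_u = 450 MPa): end bolts L_c = 61 − 30/2 = 46, R_n = min(1.2×46×8×450, 2.4×27×8×450) = 198.72 kN/bolt; interior L_c = 97 − 30 = 67, R_n = 233.28 kN/bolt. φR_n = 0.75 × (2×198.72 + 4×233.28) = 997.9 kN.
Tension yield (gross): A_g = 185×8 = 1480 mm². φR_n = 0.90 × 300 × 1480 = 399.6 kN.
Tension rupture (net): A_n = (185 − 2×32)×8 = 968 mm² (U = 1.0, A_e = A_n). φR_n = 0.75 × 450 × 968 = 326.7 kN.
Governing: min(1491.8, 997.9, 399.6, 326.7) = 326.7 kN → net-section rupture.

326.7 kN (net-section rupture governs)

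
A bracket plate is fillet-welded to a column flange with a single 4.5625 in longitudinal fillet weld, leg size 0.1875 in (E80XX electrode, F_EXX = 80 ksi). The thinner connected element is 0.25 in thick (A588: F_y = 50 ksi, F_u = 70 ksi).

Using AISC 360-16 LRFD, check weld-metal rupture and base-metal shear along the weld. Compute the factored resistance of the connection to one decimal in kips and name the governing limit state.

21.8 kips (weld metal governs)

Weld metal: throat = 0.707×0.1875 = 0.13256 in, L = 4.5625 in. φR_n = 0.75 × 0.6 × 80 × 0.13256 × 4.5625 = 21.8 kips.
Base metal shear (0.25 in plate): yield φR_n = 1.0×0.6×50×0.25×4.5625 = 34.2 kips; rupture φR_n = 0.75×0.6×70×0.25×4.5625 = 35.9 kips; take 34.2 kips (yield).
Governing: min(21.8, 34.2) = 21.8 kips → weld metal.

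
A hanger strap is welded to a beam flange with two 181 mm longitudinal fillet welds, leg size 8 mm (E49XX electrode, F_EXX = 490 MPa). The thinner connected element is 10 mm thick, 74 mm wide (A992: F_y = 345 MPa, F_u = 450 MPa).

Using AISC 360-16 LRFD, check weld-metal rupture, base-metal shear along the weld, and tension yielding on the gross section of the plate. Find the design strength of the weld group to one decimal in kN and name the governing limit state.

Weld metal: throat = 0.707×8 = 5.656 mm, L = 2×181 = 362 mm. φR_n = 0.75 × 0.6 × 490 × 5.656 × 362 = 451.5 kN.
Base metal shear (10 mm plate): yield φR_n = 1.0×0.6×345×10×362 = 749.3 kN; rupture φR_n = 0.75×0.6×450×10×362 = 733.1 kN; take 733.1 kN (rupture).
Tension yield (gross): A_g = 74×10 = 740 mm². φR_n = 0.90 × 345 × 740 = 229.8 kN.
Governing: min(451.5, 733.1, 229.8) = 229.8 kN → gross-section yield.

229.8 kN (gross-section yield governs)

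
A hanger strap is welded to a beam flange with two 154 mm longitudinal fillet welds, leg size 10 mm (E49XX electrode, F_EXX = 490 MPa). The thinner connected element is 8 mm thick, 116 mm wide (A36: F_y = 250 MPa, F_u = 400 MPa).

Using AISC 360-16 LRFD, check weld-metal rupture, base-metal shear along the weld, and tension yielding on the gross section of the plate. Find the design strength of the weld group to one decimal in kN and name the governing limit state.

208.8 kN (gross-section yield governs)

Weld metal: throat = 0.707×10 = 7.07 mm, L = 2×154 = 308 mm. φR_n = 0.75 × 0.6 × 490 × 7.07 × 308 = 480.2 kN.
Base metal shear (8 mm plate): yield φR_n = 1.0×0.6×250×8×308 = 369.6 kN; rupture φR_n = 0.75×0.6×400×8×308 = 443.5 kN; take 369.6 kN (yield).
Tension yield (gross): A_g = 116×8 = 928 mm². φR_n = 0.90 × 250 × 928 = 208.8 kN.
Governing: min(480.2, 369.6, 208.8) = 208.8 kN → gross-section yield.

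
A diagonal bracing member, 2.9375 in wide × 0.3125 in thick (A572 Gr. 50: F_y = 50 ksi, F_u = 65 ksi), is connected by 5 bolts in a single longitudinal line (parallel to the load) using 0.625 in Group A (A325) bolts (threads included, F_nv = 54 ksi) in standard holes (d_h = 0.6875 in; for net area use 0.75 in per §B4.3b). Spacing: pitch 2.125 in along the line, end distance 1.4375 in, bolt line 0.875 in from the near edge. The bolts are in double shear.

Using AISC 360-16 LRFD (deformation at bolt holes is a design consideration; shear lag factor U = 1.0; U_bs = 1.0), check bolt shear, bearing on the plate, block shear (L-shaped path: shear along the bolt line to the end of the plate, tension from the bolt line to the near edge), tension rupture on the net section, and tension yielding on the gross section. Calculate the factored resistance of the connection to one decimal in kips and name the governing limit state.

33.3 kips (net-section rupture governs)

Bolt shear: A_b = π(0.625)²/4 = 0.3068 in². φR_n = 0.75 × 54 × 0.3068 × 5 × 2 = 124.3 kips.
Bearing (0.3125 in plate, F_u = 65 ksi): end bolts L_c = 1.4375 − 0.6875/2 = 1.09375, R_n = min(1.2×1.09375×0.3125×65, 2.4×0.625×0.3125×65) = 26.66 kips/bolt; interior L_c = 2.125 − 0.6875 = 1.4375, R_n = 30.469 kips/bolt. φR_n = 0.75 × (1×26.66 + 4×30.469) = 111.4 kips.
Block shear: shear path 1×[1.4375+4×2.125] = 1×9.9375 in, A_gv = 3.1055, A_nv = 1×(9.9375 − 4.5×0.75)×0.3125 = 2.0508 in²; tension to near edge: (0.875 − 0.5×0.75)×0.3125 = 0.15625 in². R_n = min(0.6×65×2.0508, 0.6×50×3.1055) + 1.0×65×0.15625 = min(79.981, 93.165) + 10.156 = 90.137 kips. φR_n = 0.75 × 90.137 = 67.6 kips.
Tension rupture (net): A_n = (2.9375 − 1×0.75)×0.3125 = 0.68359 in² (U = 1.0, A_e = A_n). φR_n = 0.75 × 65 × 0.68359 = 33.3 kips.
Tension yield (gross): A_g = 2.9375×0.3125 = 0.91797 in². φR_n = 0.90 × 50 × 0.91797 = 41.3 kips.
Governing: min(124.3, 111.4, 67.6, 33.3, 41.3) = 33.3 kips → net-section rupture.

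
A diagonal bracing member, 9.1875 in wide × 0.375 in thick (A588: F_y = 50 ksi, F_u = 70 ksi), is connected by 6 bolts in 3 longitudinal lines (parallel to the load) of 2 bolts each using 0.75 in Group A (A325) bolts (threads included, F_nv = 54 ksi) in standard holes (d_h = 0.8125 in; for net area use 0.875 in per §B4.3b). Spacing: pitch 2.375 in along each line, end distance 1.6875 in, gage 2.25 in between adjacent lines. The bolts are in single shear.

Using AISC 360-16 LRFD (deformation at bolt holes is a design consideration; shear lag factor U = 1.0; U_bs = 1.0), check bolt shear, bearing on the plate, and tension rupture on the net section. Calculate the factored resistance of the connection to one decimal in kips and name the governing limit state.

Bolt shear: A_b = π(0.75)²/4 = 0.44179 in². φR_n = 0.75 × 54 × 0.44179 × 6 × 1 = 107.4 kips.
Bearing (0.375 in plate, F_u = 70 ksi): end bolts L_c = 1.6875 − 0.8125/2 = 1.28125, R_n = min(1.2×1.28125×0.375×70, 2.4×0.75×0.375×70) = 40.359 kips/bolt; interior L_c = 2.375 − 0.8125 = 1.5625, R_n = 47.25 kips/bolt. φR_n = 0.75 × (3×40.359 + 3×47.25) = 197.1 kips.
Tension rupture (net): A_n = (9.1875 − 3×0.875)×0.375 = 2.4609 in² (U = 1.0, A_e = A_n). φR_n = 0.75 × 70 × 2.4609 = 129.2 kips.
Governing: min(107.4, 197.1, 129.2) = 107.4 kips → bolt shear.

107.4 kips (bolt shear governs)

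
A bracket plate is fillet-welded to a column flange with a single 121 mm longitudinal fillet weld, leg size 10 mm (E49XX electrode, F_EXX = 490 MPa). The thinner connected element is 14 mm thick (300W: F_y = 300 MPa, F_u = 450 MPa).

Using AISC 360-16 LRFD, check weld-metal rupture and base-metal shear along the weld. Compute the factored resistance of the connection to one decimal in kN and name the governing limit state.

Weld metal: throat = 0.707×10 = 7.07 mm, L = 121 mm. φR_n = 0.75 × 0.6 × 490 × 7.07 × 121 = 188.6 kN.
Base metal shear (14 mm plate): yield φR_n = 1.0×0.6×300×14×121 = 304.9 kN; rupture φR_n = 0.75×0.6×450×14×121 = 343.0 kN; take 304.9 kN (yield).
Governing: min(188.6, 304.9) = 188.6 kN → weld metal.

188.6 kN (weld metal governs)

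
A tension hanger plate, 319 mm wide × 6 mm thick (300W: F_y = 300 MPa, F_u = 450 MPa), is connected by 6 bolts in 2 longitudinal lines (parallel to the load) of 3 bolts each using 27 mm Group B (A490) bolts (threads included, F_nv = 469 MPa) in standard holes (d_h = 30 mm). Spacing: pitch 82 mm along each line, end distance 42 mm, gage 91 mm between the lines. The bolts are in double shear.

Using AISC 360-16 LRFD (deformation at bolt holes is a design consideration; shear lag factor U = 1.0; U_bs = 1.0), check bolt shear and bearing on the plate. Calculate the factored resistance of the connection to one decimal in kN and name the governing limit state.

Bolt shear: A_b = π(27)²/4 = 572.56 mm². φR_n = 0.75 × 469 × 572.56 × 6 × 2 = 2416.8 kN.
Bearing (6 mm plate, F_u = 450 MPa): end bolts L_c = 42 − 30/2 = 27, R_n = min(1.2×27×6×450, 2.4×27×6×450) = 87.48 kN/bolt; interior L_c = 82 − 30 = 52, R_n = 168.48 kN/bolt. φR_n = 0.75 × (2×87.48 + 4×168.48) = 636.7 kN.
Governing: min(2416.8, 636.7) = 636.7 kN → bearing.

636.7 kN (bearing governs)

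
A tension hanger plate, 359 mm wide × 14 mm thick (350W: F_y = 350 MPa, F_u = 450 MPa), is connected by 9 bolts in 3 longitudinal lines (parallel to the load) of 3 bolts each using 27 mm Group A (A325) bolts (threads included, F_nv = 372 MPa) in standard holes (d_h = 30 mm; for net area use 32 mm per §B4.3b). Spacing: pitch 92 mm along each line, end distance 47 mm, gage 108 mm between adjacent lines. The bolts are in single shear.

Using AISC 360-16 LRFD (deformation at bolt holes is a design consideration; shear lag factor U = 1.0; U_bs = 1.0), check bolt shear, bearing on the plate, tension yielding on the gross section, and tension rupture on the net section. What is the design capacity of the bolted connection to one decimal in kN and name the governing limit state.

Bolt shear: A_b = π(27)²/4 = 572.56 mm². φR_n = 0.75 × 372 × 572.56 × 9 × 1 = 1437.7 kN.
Bearing (14 mm plate, F_u = 450 MPa): end bolts L_c = 47 − 30/2 = 32, R_n = min(1.2×32×14×450, 2.4×27×14×450) = 241.92 kN/bolt; interior L_c = 92 − 30 = 62, R_n = 408.24 kN/bolt. φR_n = 0.75 × (3×241.92 + 6×408.24) = 2381.4 kN.
Tension yield (gross): A_g = 359×14 = 5026 mm². φR_n = 0.90 × 350 × 5026 = 1583.2 kN.
Tension rupture (net): A_n = (359 − 3×32)×14 = 3682 mm² (U = 1.0, A_e = A_n). φR_n = 0.75 × 450 × 3682 = 1242.7 kN.
Governing: min(1437.7, 2381.4, 1583.2, 1242.7) = 1242.7 kN → net-section rupture.

1242.7 kN (net-section rupture governs)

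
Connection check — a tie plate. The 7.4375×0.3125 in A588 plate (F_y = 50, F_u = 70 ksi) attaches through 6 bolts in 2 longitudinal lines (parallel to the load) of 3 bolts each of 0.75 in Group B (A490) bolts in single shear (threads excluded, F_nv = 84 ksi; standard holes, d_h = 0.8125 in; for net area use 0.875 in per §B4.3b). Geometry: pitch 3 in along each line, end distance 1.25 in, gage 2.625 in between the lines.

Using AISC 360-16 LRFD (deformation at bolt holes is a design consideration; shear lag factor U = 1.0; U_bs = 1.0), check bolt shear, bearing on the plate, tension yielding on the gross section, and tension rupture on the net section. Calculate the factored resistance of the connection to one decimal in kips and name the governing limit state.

Bolt shear: A_b = π(0.75)²/4 = 0.44179 in². φR_n = 0.75 × 84 × 0.44179 × 6 × 1 = 167.0 kips.
Bearing (0.3125 in plate, F_u = 70 ksi): end bolts L_c = 1.25 − 0.8125/2 = 0.84375, R_n = min(1.2×0.84375×0.3125×70, 2.4×0.75×0.3125×70) = 22.148 kips/bolt; interior L_c = 3 − 0.8125 = 2.1875, R_n = 39.375 kips/bolt. φR_n = 0.75 × (2×22.148 + 4×39.375) = 151.3 kips.
Tension yield (gross): A_g = 7.4375×0.3125 = 2.3242 in². φR_n = 0.90 × 50 × 2.3242 = 104.6 kips.
Tension rupture (net): A_n = (7.4375 − 2×0.875)×0.3125 = 1.7773 in² (U = 1.0, A_e = A_n). φR_n = 0.75 × 70 × 1.7773 = 93.3 kips.
Governing: min(167.0, 151.3, 104.6, 93.3) = 93.3 kips → net-section rupture.

93.3 kips (net-section rupture governs)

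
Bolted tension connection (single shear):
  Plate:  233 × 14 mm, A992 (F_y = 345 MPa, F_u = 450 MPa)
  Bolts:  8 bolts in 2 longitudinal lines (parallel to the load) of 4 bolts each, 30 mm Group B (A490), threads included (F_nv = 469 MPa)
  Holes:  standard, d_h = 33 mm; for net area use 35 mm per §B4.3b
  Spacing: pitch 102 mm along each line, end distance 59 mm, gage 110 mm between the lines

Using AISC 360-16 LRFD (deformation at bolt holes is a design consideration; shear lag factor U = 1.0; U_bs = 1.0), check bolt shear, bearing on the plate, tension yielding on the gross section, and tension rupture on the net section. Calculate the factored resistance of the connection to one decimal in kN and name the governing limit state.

Bolt shear: A_b = π(30)²/4 = 706.86 mm². φR_n = 0.75 × 469 × 706.86 × 8 × 1 = 1989.1 kN.
Bearing (14 mm plate, F_u = 450 MPa): end bolts L_c = 59 − 33/2 = 42.5, R_n = min(1.2×42.5×14×450, 2.4×30×14×450) = 321.3 kN/bolt; interior L_c = 102 − 33 = 69, R_n = 453.6 kN/bolt. φR_n = 0.75 × (2×321.3 + 6×453.6) = 2523.2 kN.
Tension yield (gross): A_g = 233×14 = 3262 mm². φR_n = 0.90 × 345 × 3262 = 1012.9 kN.
Tension rupture (net): A_n = (233 − 2×35)×14 = 2282 mm² (U = 1.0, A_e = A_n). φR_n = 0.75 × 450 × 2282 = 770.2 kN.
Governing: min(1989.1, 2523.2, 1012.9, 770.2) = 770.2 kN → net-section rupture.

770.2 kN (net-section rupture governs)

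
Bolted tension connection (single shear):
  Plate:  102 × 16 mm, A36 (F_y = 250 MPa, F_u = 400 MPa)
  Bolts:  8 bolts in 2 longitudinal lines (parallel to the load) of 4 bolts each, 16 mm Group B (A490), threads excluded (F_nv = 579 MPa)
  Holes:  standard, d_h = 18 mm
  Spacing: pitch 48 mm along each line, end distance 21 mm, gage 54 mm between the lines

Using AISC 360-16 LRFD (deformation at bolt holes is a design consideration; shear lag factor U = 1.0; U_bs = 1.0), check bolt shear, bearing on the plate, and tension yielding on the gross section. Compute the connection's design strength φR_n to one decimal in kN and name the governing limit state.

367.2 kN (gross-section yield governs)

Bolt shear: A_b = π(16)²/4 = 201.06 mm². φR_n = 0.75 × 579 × 201.06 × 8 × 1 = 698.5 kN.
Bearing (16 mm plate, F_u = 400 MPa): end bolts L_c = 21 − 18/2 = 12, R_n = min(1.2×12×16×400, 2.4×16×16×400) = 92.16 kN/bolt; interior L_c = 48 − 18 = 30, R_n = 230.4 kN/bolt. φR_n = 0.75 × (2×92.16 + 6×230.4) = 1175.0 kN.
Tension yield (gross): A_g = 102×16 = 1632 mm². φR_n = 0.90 × 250 × 1632 = 367.2 kN.
Governing: min(698.5, 1175.0, 367.2) = 367.2 kN → gross-section yield.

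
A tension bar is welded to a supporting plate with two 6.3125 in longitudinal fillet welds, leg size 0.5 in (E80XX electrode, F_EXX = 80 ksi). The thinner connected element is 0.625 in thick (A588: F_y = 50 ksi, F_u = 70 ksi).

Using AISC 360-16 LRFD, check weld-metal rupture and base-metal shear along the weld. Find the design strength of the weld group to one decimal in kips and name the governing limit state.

160.7 kips (weld metal governs)

Weld metal: throat = 0.707×0.5 = 0.3535 in, L = 2×6.3125 = 12.625 in. φR_n = 0.75 × 0.6 × 80 × 0.3535 × 12.625 = 160.7 kips.
Base metal shear (0.625 in plate): yield φR_n = 1.0×0.6×50×0.625×12.625 = 236.7 kips; rupture φR_n = 0.75×0.6×70×0.625×12.625 = 248.6 kips; take 236.7 kips (yield).
Governing: min(160.7, 236.7) = 160.7 kips → weld metal.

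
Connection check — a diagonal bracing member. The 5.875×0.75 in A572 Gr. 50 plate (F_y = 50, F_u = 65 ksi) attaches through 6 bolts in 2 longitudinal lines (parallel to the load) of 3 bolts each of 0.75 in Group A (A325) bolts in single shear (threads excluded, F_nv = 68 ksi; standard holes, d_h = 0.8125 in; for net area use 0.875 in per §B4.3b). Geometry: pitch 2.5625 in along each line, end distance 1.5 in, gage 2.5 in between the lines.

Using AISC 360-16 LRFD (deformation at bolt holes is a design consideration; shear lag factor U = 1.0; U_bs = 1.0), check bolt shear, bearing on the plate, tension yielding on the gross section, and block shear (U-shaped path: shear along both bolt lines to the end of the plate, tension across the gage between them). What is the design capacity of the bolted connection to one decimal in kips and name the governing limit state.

135.2 kips (bolt shear governs)

Bolt shear: A_b = π(0.75)²/4 = 0.44179 in². φR_n = 0.75 × 68 × 0.44179 × 6 × 1 = 135.2 kips.
Bearing (0.75 in plate, F_u = 65 ksi): end bolts L_c = 1.5 − 0.8125/2 = 1.09375, R_n = min(1.2×1.09375×0.75×65, 2.4×0.75×0.75×65) = 63.984 kips/bolt; interior L_c = 2.5625 − 0.8125 = 1.75, R_n = 87.75 kips/bolt. φR_n = 0.75 × (2×63.984 + 4×87.75) = 359.2 kips.
Tension yield (gross): A_g = 5.875×0.75 = 4.4063 in². φR_n = 0.90 × 50 × 4.4063 = 198.3 kips.
Block shear: shear path 2×[1.5+2×2.5625] = 2×6.625 in, A_gv = 9.9375, A_nv = 2×(6.625 − 2.5×0.875)×0.75 = 6.6563 in²; tension across gage: (2.5 − 1×0.875)×0.75 = 1.2188 in². R_n = min(0.6×65×6.6563, 0.6×50×9.9375) + 1.0×65×1.2188 = min(259.6, 298.13) + 79.222 = 338.82 kips. φR_n = 0.75 × 338.82 = 254.1 kips.
Governing: min(135.2, 359.2, 198.3, 254.1) = 135.2 kips → bolt shear.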